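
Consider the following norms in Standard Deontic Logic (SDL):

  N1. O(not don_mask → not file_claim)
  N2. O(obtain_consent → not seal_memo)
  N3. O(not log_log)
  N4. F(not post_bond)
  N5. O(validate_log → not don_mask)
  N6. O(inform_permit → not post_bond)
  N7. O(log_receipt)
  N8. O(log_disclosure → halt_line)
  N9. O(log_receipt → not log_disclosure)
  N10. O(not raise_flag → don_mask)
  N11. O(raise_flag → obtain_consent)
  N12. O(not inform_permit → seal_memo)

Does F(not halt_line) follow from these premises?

Premise 8 is O(log_disclosure → halt_line), but O(log_disclosure) is not derivable from the premises, so it does not yield O(halt_line).
No other premise forces O(halt_line). An ideal world satisfying every premise can still have not halt_line true, so F(not halt_line) is not derivable.

No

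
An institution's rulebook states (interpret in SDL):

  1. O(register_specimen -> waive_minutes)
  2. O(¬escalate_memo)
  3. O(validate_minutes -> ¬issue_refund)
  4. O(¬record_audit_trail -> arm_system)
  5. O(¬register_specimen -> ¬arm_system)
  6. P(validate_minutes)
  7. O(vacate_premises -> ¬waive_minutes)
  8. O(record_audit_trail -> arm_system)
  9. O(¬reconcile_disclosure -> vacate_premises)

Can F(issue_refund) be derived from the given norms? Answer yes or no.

Premise 3 is O(validate_minutes -> ¬issue_refund), but O(validate_minutes) is not derivable from the premises (the permission P(validate_minutes) asserts only ¬O(¬validate_minutes), not O(validate_minutes)), so it does not yield O(¬issue_refund).
No other premise forces O(¬issue_refund). An ideal world satisfying every premise can still have issue_refund true, so F(issue_refund) is not derivable.

No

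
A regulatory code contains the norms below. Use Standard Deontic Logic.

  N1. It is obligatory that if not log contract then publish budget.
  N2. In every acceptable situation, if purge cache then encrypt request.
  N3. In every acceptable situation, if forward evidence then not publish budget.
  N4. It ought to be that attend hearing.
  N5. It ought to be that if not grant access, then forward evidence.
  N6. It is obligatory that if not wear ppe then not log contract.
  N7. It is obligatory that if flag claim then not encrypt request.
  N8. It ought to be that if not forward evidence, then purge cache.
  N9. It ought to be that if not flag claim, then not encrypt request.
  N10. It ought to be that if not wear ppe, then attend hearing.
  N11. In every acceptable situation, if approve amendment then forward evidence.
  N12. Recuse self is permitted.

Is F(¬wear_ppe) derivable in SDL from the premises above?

Yes

Premises 7 and 9 cover both cases: O(flag_claim → ¬encrypt_request) and O(¬flag_claim → ¬encrypt_request). Since flag_claim ∨ ¬flag_claim is a tautology, O(¬encrypt_request) follows.
Premise 2, O(purge_cache → encrypt_request), contraposes to O(¬encrypt_request → ¬purge_cache); with O(¬encrypt_request) we get O(¬purge_cache).
The contrapositive of premise 8 (O(¬forward_evidence → purge_cache)) is O(¬purge_cache → forward_evidence), and O(¬purge_cache) is already established, so O(forward_evidence).
From O(forward_evidence) and premise 3, O(forward_evidence → ¬publish_budget), we obtain O(¬publish_budget).
Premise 1 is O(¬log_contract → publish_budget); contrapositively O(¬publish_budget → log_contract). Since O(¬publish_budget) holds, K gives O(log_contract).
The contrapositive of premise 6 (O(¬wear_ppe → ¬log_contract)) is O(log_contract → wear_ppe), and O(log_contract) is already established, so O(wear_ppe).
Premises 4, 5, 10, 11, 12 do not contribute to this derivation.
So O(wear_ppe) holds, i.e. F(¬wear_ppe). The claim follows.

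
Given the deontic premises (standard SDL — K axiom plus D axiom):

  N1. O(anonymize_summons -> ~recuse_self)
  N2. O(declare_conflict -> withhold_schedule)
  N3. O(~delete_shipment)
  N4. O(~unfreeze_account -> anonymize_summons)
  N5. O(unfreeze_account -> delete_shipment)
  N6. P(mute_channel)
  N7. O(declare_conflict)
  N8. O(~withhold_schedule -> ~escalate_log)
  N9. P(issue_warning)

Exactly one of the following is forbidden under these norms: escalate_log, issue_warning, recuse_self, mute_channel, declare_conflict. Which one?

recuse_self

Premise 3 gives O(~delete_shipment).
Premise 5, O(unfreeze_account -> delete_shipment), contraposes to O(~delete_shipment -> ~unfreeze_account); with O(~delete_shipment) we get O(~unfreeze_account).
Applying K to premise 4 (O(~unfreeze_account -> anonymize_summons)) and O(~unfreeze_account) yields O(anonymize_summons).
With premise 1, O(anonymize_summons -> ~recuse_self), the K-axiom yields O(~recuse_self).
So O(~recuse_self) holds, i.e. recuse_self is forbidden. None of the other listed options is forbidden under the premises.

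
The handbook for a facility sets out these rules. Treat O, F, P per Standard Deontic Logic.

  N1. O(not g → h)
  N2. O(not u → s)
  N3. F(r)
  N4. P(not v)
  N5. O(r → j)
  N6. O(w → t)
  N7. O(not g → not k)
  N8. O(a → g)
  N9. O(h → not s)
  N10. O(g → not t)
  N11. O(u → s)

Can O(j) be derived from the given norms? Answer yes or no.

Premise 5 is O(r → j), but O(r) is not derivable from the premises, so it does not yield O(j).
No other premise forces O(j). An ideal world satisfying every premise can still have j false, so O(j) is not derivable.

No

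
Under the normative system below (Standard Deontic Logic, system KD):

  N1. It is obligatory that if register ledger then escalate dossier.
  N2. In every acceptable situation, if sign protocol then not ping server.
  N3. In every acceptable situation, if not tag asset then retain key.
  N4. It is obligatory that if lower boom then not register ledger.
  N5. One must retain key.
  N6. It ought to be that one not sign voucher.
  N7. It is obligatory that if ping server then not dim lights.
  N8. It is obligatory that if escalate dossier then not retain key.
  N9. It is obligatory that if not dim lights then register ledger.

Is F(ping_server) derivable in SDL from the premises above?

Yes

Premise 5 gives O(retain_key).
Premise 8, O(escalate_dossier → ¬retain_key), contraposes to O(retain_key → ¬escalate_dossier); with O(retain_key) we get O(¬escalate_dossier).
The contrapositive of premise 1 (O(register_ledger → escalate_dossier)) is O(¬escalate_dossier → ¬register_ledger), and O(¬escalate_dossier) is already established, so O(¬register_ledger).
Premise 9 is O(¬dim_lights → register_ledger); contrapositively O(¬register_ledger → dim_lights). Since O(¬register_ledger) holds, K gives O(dim_lights).
The contrapositive of premise 7 (O(ping_server → ¬dim_lights)) is O(dim_lights → ¬ping_server), and O(dim_lights) is already established, so O(¬ping_server).
Premises 2, 3, 4, 6 do not contribute to this derivation.
So O(¬ping_server) holds, i.e. F(ping_server). The claim follows.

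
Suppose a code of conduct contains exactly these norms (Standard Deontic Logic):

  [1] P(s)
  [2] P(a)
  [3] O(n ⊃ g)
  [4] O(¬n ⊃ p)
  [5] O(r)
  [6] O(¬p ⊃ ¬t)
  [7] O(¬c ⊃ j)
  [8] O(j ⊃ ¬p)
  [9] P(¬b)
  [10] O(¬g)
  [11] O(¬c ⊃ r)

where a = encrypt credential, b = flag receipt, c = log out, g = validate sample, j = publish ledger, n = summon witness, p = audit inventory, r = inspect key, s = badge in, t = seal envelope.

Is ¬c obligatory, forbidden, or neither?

Forbidden

Premise 10 gives O(¬g).
Premise 3, O(n ⊃ g), contraposes to O(¬g ⊃ ¬n); with O(¬g) we get O(¬n).
From O(¬n) and premise 4, O(¬n ⊃ p), we obtain O(p).
Premise 8 is O(j ⊃ ¬p); contrapositively O(p ⊃ ¬j). Since O(p) holds, K gives O(¬j).
Premise 7 is O(¬c ⊃ j); contrapositively O(¬j ⊃ c). Since O(¬j) holds, K gives O(c).
Premises 1, 2, 5, 6, 9, 11 do not contribute to this derivation.
Thus O(c), which is F(¬c): ¬c is forbidden.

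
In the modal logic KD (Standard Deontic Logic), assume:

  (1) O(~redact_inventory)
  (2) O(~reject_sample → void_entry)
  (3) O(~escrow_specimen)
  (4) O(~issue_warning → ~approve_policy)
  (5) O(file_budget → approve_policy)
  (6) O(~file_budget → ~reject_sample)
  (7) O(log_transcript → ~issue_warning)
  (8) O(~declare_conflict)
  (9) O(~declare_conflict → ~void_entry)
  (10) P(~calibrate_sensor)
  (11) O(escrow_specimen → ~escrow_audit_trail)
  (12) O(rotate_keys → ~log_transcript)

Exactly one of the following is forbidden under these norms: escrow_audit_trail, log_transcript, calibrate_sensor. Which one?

Premise 8 gives O(~declare_conflict).
Premise 9 is O(~declare_conflict → ~void_entry); since O(~declare_conflict), deontic closure gives O(~void_entry).
Premise 2, O(~reject_sample → void_entry), contraposes to O(~void_entry → reject_sample); with O(~void_entry) we get O(reject_sample).
Premise 6 is O(~file_budget → ~reject_sample); contrapositively O(reject_sample → file_budget). Since O(reject_sample) holds, K gives O(file_budget).
Premise 5 is O(file_budget → approve_policy); since O(file_budget), deontic closure gives O(approve_policy).
The contrapositive of premise 4 (O(~issue_warning → ~approve_policy)) is O(approve_policy → issue_warning), and O(approve_policy) is already established, so O(issue_warning).
Premise 7 is O(log_transcript → ~issue_warning); contrapositively O(issue_warning → ~log_transcript). Since O(issue_warning) holds, K gives O(~log_transcript).
So O(~log_transcript) holds, i.e. log_transcript is forbidden. None of the other listed options is forbidden under the premises.

log_transcript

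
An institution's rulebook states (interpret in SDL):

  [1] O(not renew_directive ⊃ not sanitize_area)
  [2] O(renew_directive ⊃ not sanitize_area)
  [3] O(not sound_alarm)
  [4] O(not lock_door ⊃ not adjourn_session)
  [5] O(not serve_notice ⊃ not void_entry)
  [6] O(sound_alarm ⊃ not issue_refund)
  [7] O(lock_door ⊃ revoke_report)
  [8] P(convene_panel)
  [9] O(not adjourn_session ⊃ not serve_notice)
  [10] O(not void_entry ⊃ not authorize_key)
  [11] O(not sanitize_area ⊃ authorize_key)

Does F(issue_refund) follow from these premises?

No

Premise 6 is O(sound_alarm ⊃ not issue_refund), but O(sound_alarm) is not derivable from the premises, so it does not yield O(not issue_refund).
No other premise forces O(not issue_refund). An ideal world satisfying every premise can still have issue_refund true, so F(issue_refund) is not derivable.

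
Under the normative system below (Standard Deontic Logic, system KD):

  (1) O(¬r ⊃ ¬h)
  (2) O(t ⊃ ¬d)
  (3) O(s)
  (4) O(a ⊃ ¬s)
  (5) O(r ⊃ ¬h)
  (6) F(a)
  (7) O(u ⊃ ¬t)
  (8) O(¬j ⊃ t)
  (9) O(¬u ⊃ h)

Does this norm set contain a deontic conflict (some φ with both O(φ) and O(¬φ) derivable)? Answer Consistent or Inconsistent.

Consistent

Premise 4 is O(a ⊃ ¬s), but O(a) is not derivable from the premises, so it does not yield O(¬s).
So O(¬s) is not derivable, and the apparent clash with O(s) does not arise.
A world satisfying every obligation exists (e.g. a=false, d=false, h=false, j=true, r=false, s=true, t=false, u=true); no atom is both obligatory and forbidden, so the set is consistent.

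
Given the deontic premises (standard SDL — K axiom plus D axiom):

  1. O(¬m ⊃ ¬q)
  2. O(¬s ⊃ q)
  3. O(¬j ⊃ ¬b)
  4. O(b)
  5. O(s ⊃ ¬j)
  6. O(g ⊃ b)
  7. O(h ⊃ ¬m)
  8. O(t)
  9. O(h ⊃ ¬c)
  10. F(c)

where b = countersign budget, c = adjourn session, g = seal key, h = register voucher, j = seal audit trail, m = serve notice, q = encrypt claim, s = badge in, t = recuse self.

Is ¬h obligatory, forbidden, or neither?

Obligatory

Premise 4 gives O(b).
The contrapositive of premise 3 (O(¬j ⊃ ¬b)) is O(b ⊃ j), and O(b) is already established, so O(j).
Premise 5 is O(s ⊃ ¬j); contrapositively O(j ⊃ ¬s). Since O(j) holds, K gives O(¬s).
With premise 2, O(¬s ⊃ q), the K-axiom yields O(q).
Premise 1, O(¬m ⊃ ¬q), contraposes to O(q ⊃ m); with O(q) we get O(m).
The contrapositive of premise 7 (O(h ⊃ ¬m)) is O(m ⊃ ¬h), and O(m) is already established, so O(¬h).
Premises 6, 8, 9, 10 do not contribute to this derivation.
Hence ¬h is obligatory.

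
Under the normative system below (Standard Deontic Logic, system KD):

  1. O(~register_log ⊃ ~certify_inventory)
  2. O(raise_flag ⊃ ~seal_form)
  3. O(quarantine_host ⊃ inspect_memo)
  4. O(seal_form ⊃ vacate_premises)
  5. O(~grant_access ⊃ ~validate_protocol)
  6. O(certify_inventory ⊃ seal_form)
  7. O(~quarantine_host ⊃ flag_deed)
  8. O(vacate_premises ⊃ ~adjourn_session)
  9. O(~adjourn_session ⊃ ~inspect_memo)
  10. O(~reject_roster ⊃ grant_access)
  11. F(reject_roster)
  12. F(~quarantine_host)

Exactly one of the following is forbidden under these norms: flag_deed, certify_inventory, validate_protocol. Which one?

certify_inventory

F(~quarantine_host) at premise 12 means O(quarantine_host).
Premise 3 is O(quarantine_host ⊃ inspect_memo); since O(quarantine_host), deontic closure gives O(inspect_memo).
Premise 9 is O(~adjourn_session ⊃ ~inspect_memo); contrapositively O(inspect_memo ⊃ adjourn_session). Since O(inspect_memo) holds, K gives O(adjourn_session).
The contrapositive of premise 8 (O(vacate_premises ⊃ ~adjourn_session)) is O(adjourn_session ⊃ ~vacate_premises), and O(adjourn_session) is already established, so O(~vacate_premises).
The contrapositive of premise 4 (O(seal_form ⊃ vacate_premises)) is O(~vacate_premises ⊃ ~seal_form), and O(~vacate_premises) is already established, so O(~seal_form).
Premise 6 is O(certify_inventory ⊃ seal_form); contrapositively O(~seal_form ⊃ ~certify_inventory). Since O(~seal_form) holds, K gives O(~certify_inventory).
So O(~certify_inventory) holds, i.e. certify_inventory is forbidden. None of the other listed options is forbidden under the premises.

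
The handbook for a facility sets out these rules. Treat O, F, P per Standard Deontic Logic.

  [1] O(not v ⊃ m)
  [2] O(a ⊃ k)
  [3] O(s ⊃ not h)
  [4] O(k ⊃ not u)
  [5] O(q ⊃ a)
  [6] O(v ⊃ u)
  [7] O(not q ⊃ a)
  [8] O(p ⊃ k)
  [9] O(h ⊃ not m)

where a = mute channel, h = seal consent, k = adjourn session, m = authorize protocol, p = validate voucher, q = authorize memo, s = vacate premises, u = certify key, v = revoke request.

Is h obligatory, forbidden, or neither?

Forbidden

Premises 7 and 5 are O(not q ⊃ a) and O(q ⊃ a); every ideal world satisfies not q or q, so in either case a holds — hence O(a).
Premise 2 is O(a ⊃ k); since O(a), deontic closure gives O(k).
Premise 4 is O(k ⊃ not u); since O(k), deontic closure gives O(not u).
Premise 6 is O(v ⊃ u); contrapositively O(not u ⊃ not v). Since O(not u) holds, K gives O(not v).
From O(not v) and premise 1, O(not v ⊃ m), we obtain O(m).
Premise 9, O(h ⊃ not m), contraposes to O(m ⊃ not h); with O(m) we get O(not h).
Premises 3, 8 do not contribute to this derivation.
Thus O(not h), which is F(h): h is forbidden.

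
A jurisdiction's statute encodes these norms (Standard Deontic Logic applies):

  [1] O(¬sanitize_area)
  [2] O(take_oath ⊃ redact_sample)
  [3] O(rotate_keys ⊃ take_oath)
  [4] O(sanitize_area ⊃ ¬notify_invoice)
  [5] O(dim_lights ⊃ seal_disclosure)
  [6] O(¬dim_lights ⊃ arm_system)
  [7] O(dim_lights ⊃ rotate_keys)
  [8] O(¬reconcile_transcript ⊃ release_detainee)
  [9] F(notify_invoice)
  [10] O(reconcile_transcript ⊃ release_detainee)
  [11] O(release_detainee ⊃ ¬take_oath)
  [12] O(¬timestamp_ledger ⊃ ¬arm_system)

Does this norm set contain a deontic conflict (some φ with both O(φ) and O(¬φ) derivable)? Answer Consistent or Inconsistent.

Premise 4 is O(sanitize_area ⊃ ¬notify_invoice); even if O(¬notify_invoice) held, inferring O(sanitize_area) would be affirming the consequent — invalid.
So O(sanitize_area) is not derivable, and the apparent clash with O(¬sanitize_area) does not arise.
A world satisfying every obligation exists (e.g. arm_system=true, dim_lights=false, notify_invoice=false, reconcile_transcript=false, redact_sample=false, release_detainee=true, rotate_keys=false, sanitize_area=false, seal_disclosure=false, take_oath=false, timestamp_ledger=true); no atom is both obligatory and forbidden, so the set is consistent.

Consistent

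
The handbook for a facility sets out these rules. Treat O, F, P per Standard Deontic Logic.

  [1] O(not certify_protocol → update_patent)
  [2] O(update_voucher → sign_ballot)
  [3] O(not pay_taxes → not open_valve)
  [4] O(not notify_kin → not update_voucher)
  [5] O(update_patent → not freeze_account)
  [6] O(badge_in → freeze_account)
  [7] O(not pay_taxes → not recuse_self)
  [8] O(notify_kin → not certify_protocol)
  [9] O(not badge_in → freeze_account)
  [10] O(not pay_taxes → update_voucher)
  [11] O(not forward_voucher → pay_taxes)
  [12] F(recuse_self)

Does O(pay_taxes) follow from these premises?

Yes

By case analysis on badge_in: premise 6 gives O(badge_in → freeze_account) and premise 9 gives O(not badge_in → freeze_account), so O(freeze_account) either way.
The contrapositive of premise 5 (O(update_patent → not freeze_account)) is O(freeze_account → not update_patent), and O(freeze_account) is already established, so O(not update_patent).
Premise 1, O(not certify_protocol → update_patent), contraposes to O(not update_patent → certify_protocol); with O(not update_patent) we get O(certify_protocol).
Premise 8 is O(notify_kin → not certify_protocol); contrapositively O(certify_protocol → not notify_kin). Since O(certify_protocol) holds, K gives O(not notify_kin).
With premise 4, O(not notify_kin → not update_voucher), the K-axiom yields O(not update_voucher).
Premise 10 is O(not pay_taxes → update_voucher); contrapositively O(not update_voucher → pay_taxes). Since O(not update_voucher) holds, K gives O(pay_taxes).
Premises 2, 3, 7, 11, 12 do not contribute to this derivation.
So O(pay_taxes) follows.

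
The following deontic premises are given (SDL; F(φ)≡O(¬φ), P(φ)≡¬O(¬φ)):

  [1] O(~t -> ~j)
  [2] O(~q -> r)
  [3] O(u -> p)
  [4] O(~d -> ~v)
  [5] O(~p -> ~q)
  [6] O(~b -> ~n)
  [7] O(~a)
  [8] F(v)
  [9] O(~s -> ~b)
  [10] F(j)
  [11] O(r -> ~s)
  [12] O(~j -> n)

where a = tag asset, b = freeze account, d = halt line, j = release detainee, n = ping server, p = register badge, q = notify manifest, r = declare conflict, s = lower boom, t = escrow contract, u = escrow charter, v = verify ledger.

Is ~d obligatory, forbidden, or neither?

Premise 4 is O(~d -> ~v); even if O(~v) held, inferring O(~d) would be affirming the consequent — invalid.
No premise or chain of K-axiom applications forces O(~d), and none forces O(d). So ~d is neither obligatory nor forbidden under these norms.

Neither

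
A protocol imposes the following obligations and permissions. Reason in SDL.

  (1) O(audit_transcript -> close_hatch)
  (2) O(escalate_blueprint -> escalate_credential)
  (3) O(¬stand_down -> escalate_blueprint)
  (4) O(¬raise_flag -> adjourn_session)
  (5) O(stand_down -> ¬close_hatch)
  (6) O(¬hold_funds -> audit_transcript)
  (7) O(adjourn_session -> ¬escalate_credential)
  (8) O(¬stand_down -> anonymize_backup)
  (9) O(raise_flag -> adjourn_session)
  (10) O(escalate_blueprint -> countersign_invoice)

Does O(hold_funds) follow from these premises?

Yes

By case analysis on ¬raise_flag: premise 4 gives O(¬raise_flag -> adjourn_session) and premise 9 gives O(raise_flag -> adjourn_session), so O(adjourn_session) either way.
Applying K to premise 7 (O(adjourn_session -> ¬escalate_credential)) and O(adjourn_session) yields O(¬escalate_credential).
The contrapositive of premise 2 (O(escalate_blueprint -> escalate_credential)) is O(¬escalate_credential -> ¬escalate_blueprint), and O(¬escalate_credential) is already established, so O(¬escalate_blueprint).
Premise 3 is O(¬stand_down -> escalate_blueprint); contrapositively O(¬escalate_blueprint -> stand_down). Since O(¬escalate_blueprint) holds, K gives O(stand_down).
From O(stand_down) and premise 5, O(stand_down -> ¬close_hatch), we obtain O(¬close_hatch).
The contrapositive of premise 1 (O(audit_transcript -> close_hatch)) is O(¬close_hatch -> ¬audit_transcript), and O(¬close_hatch) is already established, so O(¬audit_transcript).
Premise 6 is O(¬hold_funds -> audit_transcript); contrapositively O(¬audit_transcript -> hold_funds). Since O(¬audit_transcript) holds, K gives O(hold_funds).
Premises 8, 10 do not contribute to this derivation.
So O(hold_funds) follows.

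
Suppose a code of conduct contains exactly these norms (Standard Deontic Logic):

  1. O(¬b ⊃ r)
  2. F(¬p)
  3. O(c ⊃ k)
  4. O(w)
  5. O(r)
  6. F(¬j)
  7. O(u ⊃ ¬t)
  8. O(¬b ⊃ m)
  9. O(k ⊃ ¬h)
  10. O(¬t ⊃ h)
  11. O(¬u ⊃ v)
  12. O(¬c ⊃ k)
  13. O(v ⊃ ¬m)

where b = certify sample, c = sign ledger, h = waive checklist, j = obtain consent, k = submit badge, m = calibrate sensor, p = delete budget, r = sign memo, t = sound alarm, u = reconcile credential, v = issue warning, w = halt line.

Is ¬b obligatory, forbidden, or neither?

Premises 3 and 12 cover both cases: O(c ⊃ k) and O(¬c ⊃ k). Since c ∨ ¬c is a tautology, O(k) follows.
Applying K to premise 9 (O(k ⊃ ¬h)) and O(k) yields O(¬h).
Premise 10 is O(¬t ⊃ h); contrapositively O(¬h ⊃ t). Since O(¬h) holds, K gives O(t).
The contrapositive of premise 7 (O(u ⊃ ¬t)) is O(t ⊃ ¬u), and O(t) is already established, so O(¬u).
With premise 11, O(¬u ⊃ v), the K-axiom yields O(v).
Applying K to premise 13 (O(v ⊃ ¬m)) and O(v) yields O(¬m).
Premise 8 is O(¬b ⊃ m); contrapositively O(¬m ⊃ b). Since O(¬m) holds, K gives O(b).
Premises 1, 2, 4, 5, 6 do not contribute to this derivation.
Thus O(b), which is F(¬b): ¬b is forbidden.

Forbidden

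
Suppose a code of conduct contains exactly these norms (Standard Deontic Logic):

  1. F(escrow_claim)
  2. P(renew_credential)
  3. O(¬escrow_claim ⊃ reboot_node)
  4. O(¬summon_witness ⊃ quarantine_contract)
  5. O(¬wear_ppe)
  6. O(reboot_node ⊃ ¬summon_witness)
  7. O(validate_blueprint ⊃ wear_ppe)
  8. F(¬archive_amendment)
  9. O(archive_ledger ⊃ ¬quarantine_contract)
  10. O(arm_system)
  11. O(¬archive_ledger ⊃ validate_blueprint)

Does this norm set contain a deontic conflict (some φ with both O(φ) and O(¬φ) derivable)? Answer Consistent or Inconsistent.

Inconsistent

Premise 5 states O(¬wear_ppe) outright.
Premise 7 is O(validate_blueprint ⊃ wear_ppe); contrapositively O(¬wear_ppe ⊃ ¬validate_blueprint). Since O(¬wear_ppe) holds, K gives O(¬validate_blueprint).
Premise 11 is O(¬archive_ledger ⊃ validate_blueprint); contrapositively O(¬validate_blueprint ⊃ archive_ledger). Since O(¬validate_blueprint) holds, K gives O(archive_ledger).
Premise 9 is O(archive_ledger ⊃ ¬quarantine_contract); since O(archive_ledger), deontic closure gives O(¬quarantine_contract).
Premise 4 is O(¬summon_witness ⊃ quarantine_contract); contrapositively O(¬quarantine_contract ⊃ summon_witness). Since O(¬quarantine_contract) holds, K gives O(summon_witness).
Premise 6 is O(reboot_node ⊃ ¬summon_witness); contrapositively O(summon_witness ⊃ ¬reboot_node). Since O(summon_witness) holds, K gives O(¬reboot_node).
Premise 3 is O(¬escrow_claim ⊃ reboot_node); contrapositively O(¬reboot_node ⊃ escrow_claim). Since O(¬reboot_node) holds, K gives O(escrow_claim).
Yet premise 1 is F(escrow_claim), i.e. O(¬escrow_claim).
We now have both O(escrow_claim) and O(¬escrow_claim) — escrow_claim is simultaneously obligatory and forbidden, violating the D-axiom.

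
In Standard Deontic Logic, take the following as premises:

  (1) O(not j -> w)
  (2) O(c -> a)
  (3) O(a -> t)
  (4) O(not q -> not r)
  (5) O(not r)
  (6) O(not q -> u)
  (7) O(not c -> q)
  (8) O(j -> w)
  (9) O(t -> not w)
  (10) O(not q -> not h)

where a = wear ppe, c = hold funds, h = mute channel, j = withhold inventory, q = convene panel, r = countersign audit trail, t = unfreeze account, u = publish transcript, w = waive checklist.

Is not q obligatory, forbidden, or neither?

Premises 8 and 1 cover both cases: O(j -> w) and O(not j -> w). Since j ∨ not j is a tautology, O(w) follows.
The contrapositive of premise 9 (O(t -> not w)) is O(w -> not t), and O(w) is already established, so O(not t).
Premise 3 is O(a -> t); contrapositively O(not t -> not a). Since O(not t) holds, K gives O(not a).
Premise 2 is O(c -> a); contrapositively O(not a -> not c). Since O(not a) holds, K gives O(not c).
From O(not c) and premise 7, O(not c -> q), we obtain O(q).
Premises 4, 5, 6, 10 do not contribute to this derivation.
Thus O(q), which is F(not q): not q is forbidden.

Forbidden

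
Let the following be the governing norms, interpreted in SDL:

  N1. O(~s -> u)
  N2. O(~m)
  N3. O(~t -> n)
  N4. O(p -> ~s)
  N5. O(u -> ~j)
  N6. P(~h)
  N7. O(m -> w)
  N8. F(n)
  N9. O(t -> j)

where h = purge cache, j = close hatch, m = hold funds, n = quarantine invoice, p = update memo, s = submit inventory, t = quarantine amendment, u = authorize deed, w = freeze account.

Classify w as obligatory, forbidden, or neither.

Neither

Premise 7 is O(m -> w), but O(m) is not derivable from the premises, so it does not yield O(w).
No premise or chain of K-axiom applications forces O(w), and none forces O(~w). So w is neither obligatory nor forbidden under these norms.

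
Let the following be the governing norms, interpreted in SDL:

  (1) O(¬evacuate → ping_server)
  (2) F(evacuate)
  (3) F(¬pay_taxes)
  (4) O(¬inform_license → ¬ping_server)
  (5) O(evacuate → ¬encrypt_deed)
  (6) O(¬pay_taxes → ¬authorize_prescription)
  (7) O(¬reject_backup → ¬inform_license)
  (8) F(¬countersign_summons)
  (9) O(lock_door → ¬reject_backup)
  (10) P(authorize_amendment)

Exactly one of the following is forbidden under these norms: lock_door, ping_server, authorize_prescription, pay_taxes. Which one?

Premise 2 is F(evacuate), i.e. O(¬evacuate).
Premise 1 is O(¬evacuate → ping_server); since O(¬evacuate), deontic closure gives O(ping_server).
Premise 4 is O(¬inform_license → ¬ping_server); contrapositively O(ping_server → inform_license). Since O(ping_server) holds, K gives O(inform_license).
Premise 7, O(¬reject_backup → ¬inform_license), contraposes to O(inform_license → reject_backup); with O(inform_license) we get O(reject_backup).
Premise 9, O(lock_door → ¬reject_backup), contraposes to O(reject_backup → ¬lock_door); with O(reject_backup) we get O(¬lock_door).
So O(¬lock_door) holds, i.e. lock_door is forbidden. None of the other listed options is forbidden under the premises.

lock_door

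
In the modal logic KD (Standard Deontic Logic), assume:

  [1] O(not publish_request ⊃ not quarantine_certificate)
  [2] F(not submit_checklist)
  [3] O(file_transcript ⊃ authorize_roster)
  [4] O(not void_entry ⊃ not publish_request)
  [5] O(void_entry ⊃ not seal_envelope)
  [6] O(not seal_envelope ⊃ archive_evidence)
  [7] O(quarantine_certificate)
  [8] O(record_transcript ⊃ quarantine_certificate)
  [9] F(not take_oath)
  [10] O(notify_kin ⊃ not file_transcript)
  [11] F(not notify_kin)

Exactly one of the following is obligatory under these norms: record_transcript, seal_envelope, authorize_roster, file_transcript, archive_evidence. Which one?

Premise 7 gives O(quarantine_certificate).
Premise 1, O(not publish_request ⊃ not quarantine_certificate), contraposes to O(quarantine_certificate ⊃ publish_request); with O(quarantine_certificate) we get O(publish_request).
The contrapositive of premise 4 (O(not void_entry ⊃ not publish_request)) is O(publish_request ⊃ void_entry), and O(publish_request) is already established, so O(void_entry).
With premise 5, O(void_entry ⊃ not seal_envelope), the K-axiom yields O(not seal_envelope).
With premise 6, O(not seal_envelope ⊃ archive_evidence), the K-axiom yields O(archive_evidence).
So O(archive_evidence) holds — archive_evidence is obligatory. None of the other listed options is made obligatory by any chain of premises.

archive_evidence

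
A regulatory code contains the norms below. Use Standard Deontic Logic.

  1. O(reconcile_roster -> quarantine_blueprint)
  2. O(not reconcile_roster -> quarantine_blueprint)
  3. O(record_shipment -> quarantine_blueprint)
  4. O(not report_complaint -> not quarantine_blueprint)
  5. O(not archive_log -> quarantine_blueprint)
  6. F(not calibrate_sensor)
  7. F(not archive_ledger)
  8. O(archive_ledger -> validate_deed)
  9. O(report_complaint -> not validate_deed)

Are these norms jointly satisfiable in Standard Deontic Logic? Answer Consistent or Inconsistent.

Premises 1 and 2 are O(reconcile_roster -> quarantine_blueprint) and O(not reconcile_roster -> quarantine_blueprint); every ideal world satisfies reconcile_roster or not reconcile_roster, so in either case quarantine_blueprint holds — hence O(quarantine_blueprint).
Premise 4, O(not report_complaint -> not quarantine_blueprint), contraposes to O(quarantine_blueprint -> report_complaint); with O(quarantine_blueprint) we get O(report_complaint).
Applying K to premise 9 (O(report_complaint -> not validate_deed)) and O(report_complaint) yields O(not validate_deed).
Premise 8, O(archive_ledger -> validate_deed), contraposes to O(not validate_deed -> not archive_ledger); with O(not validate_deed) we get O(not archive_ledger).
But premise 7, F(not archive_ledger), means O(archive_ledger).
We now have both O(not archive_ledger) and O(archive_ledger) — archive_ledger is simultaneously obligatory and forbidden, violating the D-axiom.

Inconsistent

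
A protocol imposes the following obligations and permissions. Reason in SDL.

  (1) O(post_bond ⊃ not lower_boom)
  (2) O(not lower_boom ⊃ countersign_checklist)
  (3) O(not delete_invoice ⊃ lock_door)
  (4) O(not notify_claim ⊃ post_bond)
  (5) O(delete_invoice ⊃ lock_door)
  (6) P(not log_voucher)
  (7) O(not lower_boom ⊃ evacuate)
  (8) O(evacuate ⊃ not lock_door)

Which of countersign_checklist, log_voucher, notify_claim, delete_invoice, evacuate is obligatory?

By case analysis on not delete_invoice: premise 3 gives O(not delete_invoice ⊃ lock_door) and premise 5 gives O(delete_invoice ⊃ lock_door), so O(lock_door) either way.
Premise 8, O(evacuate ⊃ not lock_door), contraposes to O(lock_door ⊃ not evacuate); with O(lock_door) we get O(not evacuate).
Premise 7 is O(not lower_boom ⊃ evacuate); contrapositively O(not evacuate ⊃ lower_boom). Since O(not evacuate) holds, K gives O(lower_boom).
Premise 1 is O(post_bond ⊃ not lower_boom); contrapositively O(lower_boom ⊃ not post_bond). Since O(lower_boom) holds, K gives O(not post_bond).
Premise 4 is O(not notify_claim ⊃ post_bond); contrapositively O(not post_bond ⊃ notify_claim). Since O(not post_bond) holds, K gives O(notify_claim).
So O(notify_claim) holds — notify_claim is obligatory. None of the other listed options is made obligatory by any chain of premises.

notify_claim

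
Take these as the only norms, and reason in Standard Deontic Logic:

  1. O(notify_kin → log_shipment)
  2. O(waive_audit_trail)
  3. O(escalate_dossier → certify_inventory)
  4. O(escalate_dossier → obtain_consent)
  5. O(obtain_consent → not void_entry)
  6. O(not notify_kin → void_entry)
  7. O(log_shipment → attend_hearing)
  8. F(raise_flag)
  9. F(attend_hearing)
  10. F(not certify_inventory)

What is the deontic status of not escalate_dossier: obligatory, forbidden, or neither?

Obligatory

Premise 9, F(attend_hearing), is equivalent to O(not attend_hearing).
Premise 7, O(log_shipment → attend_hearing), contraposes to O(not attend_hearing → not log_shipment); with O(not attend_hearing) we get O(not log_shipment).
Premise 1, O(notify_kin → log_shipment), contraposes to O(not log_shipment → not notify_kin); with O(not log_shipment) we get O(not notify_kin).
Applying K to premise 6 (O(not notify_kin → void_entry)) and O(not notify_kin) yields O(void_entry).
Premise 5, O(obtain_consent → not void_entry), contraposes to O(void_entry → not obtain_consent); with O(void_entry) we get O(not obtain_consent).
Premise 4 is O(escalate_dossier → obtain_consent); contrapositively O(not obtain_consent → not escalate_dossier). Since O(not obtain_consent) holds, K gives O(not escalate_dossier).
Premises 2, 3, 8, 10 do not contribute to this derivation.
Hence not escalate_dossier is obligatory.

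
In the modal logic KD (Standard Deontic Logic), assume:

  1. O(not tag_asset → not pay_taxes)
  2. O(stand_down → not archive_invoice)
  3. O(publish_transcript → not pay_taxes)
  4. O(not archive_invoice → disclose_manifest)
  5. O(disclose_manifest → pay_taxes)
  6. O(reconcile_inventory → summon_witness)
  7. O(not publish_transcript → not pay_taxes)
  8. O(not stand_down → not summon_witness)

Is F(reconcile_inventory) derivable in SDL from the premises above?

Yes

By case analysis on not publish_transcript: premise 7 gives O(not publish_transcript → not pay_taxes) and premise 3 gives O(publish_transcript → not pay_taxes), so O(not pay_taxes) either way.
Premise 5 is O(disclose_manifest → pay_taxes); contrapositively O(not pay_taxes → not disclose_manifest). Since O(not pay_taxes) holds, K gives O(not disclose_manifest).
The contrapositive of premise 4 (O(not archive_invoice → disclose_manifest)) is O(not disclose_manifest → archive_invoice), and O(not disclose_manifest) is already established, so O(archive_invoice).
Premise 2 is O(stand_down → not archive_invoice); contrapositively O(archive_invoice → not stand_down). Since O(archive_invoice) holds, K gives O(not stand_down).
Premise 8 is O(not stand_down → not summon_witness); since O(not stand_down), deontic closure gives O(not summon_witness).
Premise 6, O(reconcile_inventory → summon_witness), contraposes to O(not summon_witness → not reconcile_inventory); with O(not summon_witness) we get O(not reconcile_inventory).
Premise 1 does not contribute to this derivation.
So O(not reconcile_inventory) holds, i.e. F(reconcile_inventory). The claim follows.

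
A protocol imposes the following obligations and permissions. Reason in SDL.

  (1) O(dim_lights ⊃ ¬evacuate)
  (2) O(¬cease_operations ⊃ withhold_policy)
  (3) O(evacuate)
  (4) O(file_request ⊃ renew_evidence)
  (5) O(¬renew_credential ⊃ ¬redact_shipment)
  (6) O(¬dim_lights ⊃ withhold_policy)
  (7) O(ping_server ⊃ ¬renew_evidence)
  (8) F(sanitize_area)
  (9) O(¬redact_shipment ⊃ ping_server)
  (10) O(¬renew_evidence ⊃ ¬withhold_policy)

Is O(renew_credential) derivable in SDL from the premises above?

Premise 3 gives O(evacuate).
The contrapositive of premise 1 (O(dim_lights ⊃ ¬evacuate)) is O(evacuate ⊃ ¬dim_lights), and O(evacuate) is already established, so O(¬dim_lights).
Premise 6 is O(¬dim_lights ⊃ withhold_policy); since O(¬dim_lights), deontic closure gives O(withhold_policy).
Premise 10, O(¬renew_evidence ⊃ ¬withhold_policy), contraposes to O(withhold_policy ⊃ renew_evidence); with O(withhold_policy) we get O(renew_evidence).
Premise 7 is O(ping_server ⊃ ¬renew_evidence); contrapositively O(renew_evidence ⊃ ¬ping_server). Since O(renew_evidence) holds, K gives O(¬ping_server).
Premise 9 is O(¬redact_shipment ⊃ ping_server); contrapositively O(¬ping_server ⊃ redact_shipment). Since O(¬ping_server) holds, K gives O(redact_shipment).
The contrapositive of premise 5 (O(¬renew_credential ⊃ ¬redact_shipment)) is O(redact_shipment ⊃ renew_credential), and O(redact_shipment) is already established, so O(renew_credential).
Premises 2, 4, 8 do not contribute to this derivation.
So O(renew_credential) follows.

Yes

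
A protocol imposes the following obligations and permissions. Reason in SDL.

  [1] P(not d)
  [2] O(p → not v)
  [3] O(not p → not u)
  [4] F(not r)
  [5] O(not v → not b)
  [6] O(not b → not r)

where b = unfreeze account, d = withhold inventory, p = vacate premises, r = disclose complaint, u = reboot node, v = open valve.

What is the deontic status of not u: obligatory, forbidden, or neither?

Premise 4, F(not r), is equivalent to O(r).
Premise 6 is O(not b → not r); contrapositively O(r → b). Since O(r) holds, K gives O(b).
Premise 5, O(not v → not b), contraposes to O(b → v); with O(b) we get O(v).
Premise 2 is O(p → not v); contrapositively O(v → not p). Since O(v) holds, K gives O(not p).
From O(not p) and premise 3, O(not p → not u), we obtain O(not u).
Premise 1 does not contribute to this derivation.
Hence not u is obligatory.

Obligatory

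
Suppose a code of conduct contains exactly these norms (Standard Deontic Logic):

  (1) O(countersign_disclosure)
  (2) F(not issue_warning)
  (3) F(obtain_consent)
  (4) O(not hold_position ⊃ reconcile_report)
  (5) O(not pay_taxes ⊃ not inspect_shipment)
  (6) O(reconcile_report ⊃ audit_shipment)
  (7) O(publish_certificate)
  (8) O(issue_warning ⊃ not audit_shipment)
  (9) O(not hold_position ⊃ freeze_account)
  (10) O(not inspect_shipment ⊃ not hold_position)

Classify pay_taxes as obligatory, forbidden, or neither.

Premise 2 is F(not issue_warning), i.e. O(issue_warning).
With premise 8, O(issue_warning ⊃ not audit_shipment), the K-axiom yields O(not audit_shipment).
Premise 6 is O(reconcile_report ⊃ audit_shipment); contrapositively O(not audit_shipment ⊃ not reconcile_report). Since O(not audit_shipment) holds, K gives O(not reconcile_report).
Premise 4, O(not hold_position ⊃ reconcile_report), contraposes to O(not reconcile_report ⊃ hold_position); with O(not reconcile_report) we get O(hold_position).
The contrapositive of premise 10 (O(not inspect_shipment ⊃ not hold_position)) is O(hold_position ⊃ inspect_shipment), and O(hold_position) is already established, so O(inspect_shipment).
Premise 5, O(not pay_taxes ⊃ not inspect_shipment), contraposes to O(inspect_shipment ⊃ pay_taxes); with O(inspect_shipment) we get O(pay_taxes).
Premises 1, 3, 7, 9 do not contribute to this derivation.
Hence pay_taxes is obligatory.

Obligatory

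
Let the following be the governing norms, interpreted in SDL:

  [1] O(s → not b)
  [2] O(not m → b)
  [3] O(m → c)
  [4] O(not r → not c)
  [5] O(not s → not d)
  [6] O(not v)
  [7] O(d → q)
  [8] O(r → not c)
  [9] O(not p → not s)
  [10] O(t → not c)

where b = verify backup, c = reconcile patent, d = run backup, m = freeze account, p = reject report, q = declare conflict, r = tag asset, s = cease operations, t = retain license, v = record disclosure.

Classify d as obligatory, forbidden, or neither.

Premises 8 and 4 are O(r → not c) and O(not r → not c); every ideal world satisfies r or not r, so in either case not c holds — hence O(not c).
Premise 3 is O(m → c); contrapositively O(not c → not m). Since O(not c) holds, K gives O(not m).
Premise 2 is O(not m → b); since O(not m), deontic closure gives O(b).
The contrapositive of premise 1 (O(s → not b)) is O(b → not s), and O(b) is already established, so O(not s).
From O(not s) and premise 5, O(not s → not d), we obtain O(not d).
Premises 6, 7, 9, 10 do not contribute to this derivation.
Thus O(not d), which is F(d): d is forbidden.

Forbidden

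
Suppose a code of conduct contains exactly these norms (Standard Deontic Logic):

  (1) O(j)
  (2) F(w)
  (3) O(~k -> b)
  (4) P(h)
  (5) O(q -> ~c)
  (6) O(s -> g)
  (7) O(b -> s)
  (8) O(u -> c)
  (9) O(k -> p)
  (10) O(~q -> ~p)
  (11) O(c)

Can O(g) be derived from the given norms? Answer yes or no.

Yes

From premise 11 we have O(c).
Premise 5 is O(q -> ~c); contrapositively O(c -> ~q). Since O(c) holds, K gives O(~q).
Applying K to premise 10 (O(~q -> ~p)) and O(~q) yields O(~p).
Premise 9, O(k -> p), contraposes to O(~p -> ~k); with O(~p) we get O(~k).
From O(~k) and premise 3, O(~k -> b), we obtain O(b).
Applying K to premise 7 (O(b -> s)) and O(b) yields O(s).
Premise 6 is O(s -> g); since O(s), deontic closure gives O(g).
Premises 1, 2, 4, 8 do not contribute to this derivation.
So O(g) follows.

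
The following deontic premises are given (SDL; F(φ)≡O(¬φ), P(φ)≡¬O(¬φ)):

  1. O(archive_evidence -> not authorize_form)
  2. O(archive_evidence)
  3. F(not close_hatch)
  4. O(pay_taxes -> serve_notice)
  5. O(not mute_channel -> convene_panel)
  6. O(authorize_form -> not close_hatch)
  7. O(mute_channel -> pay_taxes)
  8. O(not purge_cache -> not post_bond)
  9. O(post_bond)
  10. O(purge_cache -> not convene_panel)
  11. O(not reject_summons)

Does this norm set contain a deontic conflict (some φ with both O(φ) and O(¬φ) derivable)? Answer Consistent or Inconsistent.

Consistent

Premise 6 is O(authorize_form -> not close_hatch), but O(authorize_form) is not derivable from the premises, so it does not yield O(not close_hatch).
So O(not close_hatch) is not derivable, and the apparent clash with O(close_hatch) does not arise.
A world satisfying every obligation exists (e.g. archive_evidence=true, authorize_form=false, close_hatch=true, convene_panel=false, mute_channel=true, pay_taxes=true, post_bond=true, purge_cache=true, reject_summons=false, serve_notice=true); no atom is both obligatory and forbidden, so the set is consistent.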